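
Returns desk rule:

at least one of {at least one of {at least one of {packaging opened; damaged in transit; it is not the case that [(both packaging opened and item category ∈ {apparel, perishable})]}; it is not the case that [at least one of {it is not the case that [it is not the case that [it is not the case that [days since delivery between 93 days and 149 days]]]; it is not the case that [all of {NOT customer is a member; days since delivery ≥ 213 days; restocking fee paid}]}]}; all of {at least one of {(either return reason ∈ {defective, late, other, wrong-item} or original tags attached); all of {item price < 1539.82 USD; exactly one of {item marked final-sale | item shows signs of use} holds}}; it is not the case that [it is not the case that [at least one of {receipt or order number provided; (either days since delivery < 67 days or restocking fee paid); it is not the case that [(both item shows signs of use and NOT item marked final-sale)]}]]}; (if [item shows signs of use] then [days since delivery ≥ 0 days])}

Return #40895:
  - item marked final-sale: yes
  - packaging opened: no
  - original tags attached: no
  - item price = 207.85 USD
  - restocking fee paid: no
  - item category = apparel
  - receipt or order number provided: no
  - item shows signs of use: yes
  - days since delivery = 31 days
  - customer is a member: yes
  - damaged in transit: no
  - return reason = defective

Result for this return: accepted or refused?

Accepted

Atomic conditions:
  packaging opened: no → false
  damaged in transit: no → false
  item category ∈ {apparel, perishable}: apparel is in the set → true
  days since delivery between 93 days and 149 days: 31 in [93, 149] is false
  NOT customer is a member: yes → false
  days since delivery ≥ 213 days: 31 ≥ 213 is false
  restocking fee paid: no → false
  return reason ∈ {defective, late, other, wrong-item}: defective is in the set → true
  original tags attached: no → false
  item price < 1539.82 USD: 207.85 < 1539.82 is true
  item marked final-sale: yes → true
  item shows signs of use: yes → true
  receipt or order number provided: no → false
  days since delivery < 67 days: 31 < 67 is true
  NOT item marked final-sale: yes → false
  days since delivery ≥ 0 days: 31 ≥ 0 is true
Combine:
[1.1.3.1] false AND true = false
[1.1.3] NOT false = true
[1.1] false OR false OR true = true
[1.2.1.1.1.1] NOT false = true
[1.2.1.1.1] NOT true = false
[1.2.1.1] NOT false = true
[1.2.1.2.1] false AND false AND false = false
[1.2.1.2] NOT false = true
[1.2.1] true OR true = true
[1.2] NOT true = false
[1] true OR false = true
[2.1.1] true OR false = true
[2.1.2.2] exactly-one(true, true) = false
[2.1.2] true AND false = false
[2.1] true OR false = true
[2.2.1.1.2] true OR false = true
[2.2.1.1.3.1] true AND false = false
[2.2.1.1.3] NOT false = true
[2.2.1.1] false OR true OR true = true
[2.2.1] NOT true = false
[2.2] NOT false = true
[2] true AND true = true
[3] true → true = true
[root] true OR true OR true = true
Overall: true → accepted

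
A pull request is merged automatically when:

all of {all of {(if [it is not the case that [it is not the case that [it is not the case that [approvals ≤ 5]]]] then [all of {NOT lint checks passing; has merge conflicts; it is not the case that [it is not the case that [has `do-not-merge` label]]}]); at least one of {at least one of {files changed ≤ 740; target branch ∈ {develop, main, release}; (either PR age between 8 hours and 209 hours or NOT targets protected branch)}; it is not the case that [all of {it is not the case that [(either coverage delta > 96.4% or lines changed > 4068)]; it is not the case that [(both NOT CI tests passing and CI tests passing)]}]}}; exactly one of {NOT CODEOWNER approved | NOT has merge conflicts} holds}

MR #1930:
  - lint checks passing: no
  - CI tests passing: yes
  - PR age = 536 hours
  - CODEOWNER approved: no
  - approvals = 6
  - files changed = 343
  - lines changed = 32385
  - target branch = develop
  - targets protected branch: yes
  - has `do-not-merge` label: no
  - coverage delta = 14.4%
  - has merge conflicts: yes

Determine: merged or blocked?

Atomic conditions:
  approvals ≤ 5: 6 ≤ 5 is false
  NOT lint checks passing: no → true
  has merge conflicts: yes → true
  has `do-not-merge` label: no → false
  files changed ≤ 740: 343 ≤ 740 is true
  target branch ∈ {develop, main, release}: develop is in the set → true
  PR age between 8 hours and 209 hours: 536 in [8, 209] is false
  NOT targets protected branch: yes → false
  coverage delta > 96.4%: 14.4 > 96.4 is false
  lines changed > 4068: 32385 > 4068 is true
  NOT CI tests passing: yes → false
  CI tests passing: yes → true
  NOT CODEOWNER approved: no → true
  NOT has merge conflicts: yes → false
Combine:
[1.1.1.1.1] NOT false = true
[1.1.1.1] NOT true = false
[1.1.1] NOT false = true
[1.1.2.3.1] NOT false = true
[1.1.2.3] NOT true = false
[1.1.2] true AND true AND false = false
[1.1] true → false = false
[1.2.1.3] false OR false = false
[1.2.1] true OR true OR false = true
[1.2.2.1.1.1] false OR true = true
[1.2.2.1.1] NOT true = false
[1.2.2.1.2.1] false AND true = false
[1.2.2.1.2] NOT false = true
[1.2.2.1] false AND true = false
[1.2.2] NOT false = true
[1.2] true OR true = true
[1] false AND true = false
[2] exactly-one(true, false) = true
[root] false AND true = false
Overall: false → blocked

Blocked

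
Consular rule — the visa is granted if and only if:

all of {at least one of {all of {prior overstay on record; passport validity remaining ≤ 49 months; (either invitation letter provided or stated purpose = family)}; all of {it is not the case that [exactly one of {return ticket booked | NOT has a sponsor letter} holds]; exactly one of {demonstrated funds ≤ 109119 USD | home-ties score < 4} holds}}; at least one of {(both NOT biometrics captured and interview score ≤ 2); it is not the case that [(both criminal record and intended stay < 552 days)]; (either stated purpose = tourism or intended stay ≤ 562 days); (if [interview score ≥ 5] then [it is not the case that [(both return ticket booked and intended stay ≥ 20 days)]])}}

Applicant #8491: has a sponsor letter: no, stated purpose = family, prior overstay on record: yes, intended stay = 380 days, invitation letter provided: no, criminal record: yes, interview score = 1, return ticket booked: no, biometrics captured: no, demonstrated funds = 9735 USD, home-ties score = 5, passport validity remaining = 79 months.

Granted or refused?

Atomic conditions:
  prior overstay on record: yes → true
  passport validity remaining ≤ 49 months: 79 ≤ 49 is false
  invitation letter provided: no → false
  stated purpose = family: family == family is true
  return ticket booked: no → false
  NOT has a sponsor letter: no → true
  demonstrated funds ≤ 109119 USD: 9735 ≤ 109119 is true
  home-ties score < 4: 5 < 4 is false
  NOT biometrics captured: no → true
  interview score ≤ 2: 1 ≤ 2 is true
  criminal record: yes → true
  intended stay < 552 days: 380 < 552 is true
  stated purpose = tourism: family == tourism is false
  intended stay ≤ 562 days: 380 ≤ 562 is true
  interview score ≥ 5: 1 ≥ 5 is false
  intended stay ≥ 20 days: 380 ≥ 20 is true
Combine:
[1.1.3] false OR true = true
[1.1] true AND false AND true = false
[1.2.1.1] exactly-one(false, true) = true
[1.2.1] NOT true = false
[1.2.2] exactly-one(true, false) = true
[1.2] false AND true = false
[1] false OR false = false
[2.1] true AND true = true
[2.2.1] true AND true = true
[2.2] NOT true = false
[2.3] false OR true = true
[2.4.2.1] false AND true = false
[2.4.2] NOT false = true
[2.4] false → true (antecedent false ⇒ implication holds) = true
[2] true OR false OR true OR true = true
[root] false AND true = false
Overall: false → refused

Refused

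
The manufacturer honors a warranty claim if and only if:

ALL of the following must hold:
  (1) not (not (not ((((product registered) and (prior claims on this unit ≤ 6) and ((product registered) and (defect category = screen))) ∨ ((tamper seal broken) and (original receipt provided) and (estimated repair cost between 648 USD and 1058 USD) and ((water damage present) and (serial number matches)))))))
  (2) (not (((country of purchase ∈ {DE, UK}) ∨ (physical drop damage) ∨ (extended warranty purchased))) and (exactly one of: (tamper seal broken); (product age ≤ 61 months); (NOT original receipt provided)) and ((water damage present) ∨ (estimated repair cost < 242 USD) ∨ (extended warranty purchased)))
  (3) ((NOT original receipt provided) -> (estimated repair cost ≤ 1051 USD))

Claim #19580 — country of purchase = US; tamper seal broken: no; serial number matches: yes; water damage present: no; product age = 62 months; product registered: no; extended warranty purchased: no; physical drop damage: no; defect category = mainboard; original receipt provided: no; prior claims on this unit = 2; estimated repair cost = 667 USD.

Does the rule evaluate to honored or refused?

Refused

Atomic conditions:
  product registered: no → false
  prior claims on this unit ≤ 6: 2 ≤ 6 is true
  defect category = screen: mainboard == screen is false
  tamper seal broken: no → false
  original receipt provided: no → false
  estimated repair cost between 648 USD and 1058 USD: 667 in [648, 1058] is true
  water damage present: no → false
  serial number matches: yes → true
  country of purchase ∈ {DE, UK}: US is not in the set → false
  physical drop damage: no → false
  extended warranty purchased: no → false
  product age ≤ 61 months: 62 ≤ 61 is false
  NOT original receipt provided: no → true
  estimated repair cost < 242 USD: 667 < 242 is false
  estimated repair cost ≤ 1051 USD: 667 ≤ 1051 is true
Combine:
[1.1.1.1.1.3] false AND false = false
[1.1.1.1.1] false AND true AND false = false
[1.1.1.1.2.4] false AND true = false
[1.1.1.1.2] false AND false AND true AND false = false
[1.1.1.1] false OR false = false
[1.1.1] NOT false = true
[1.1] NOT true = false
[1] NOT false = true
[2.1.1] false OR false OR false = false
[2.1] NOT false = true
[2.2] exactly-one(false, false, true) = true
[2.3] false OR false OR false = false
[2] true AND true AND false = false
[3] true → true = true
[root] true AND false AND true = false
Overall: false → refused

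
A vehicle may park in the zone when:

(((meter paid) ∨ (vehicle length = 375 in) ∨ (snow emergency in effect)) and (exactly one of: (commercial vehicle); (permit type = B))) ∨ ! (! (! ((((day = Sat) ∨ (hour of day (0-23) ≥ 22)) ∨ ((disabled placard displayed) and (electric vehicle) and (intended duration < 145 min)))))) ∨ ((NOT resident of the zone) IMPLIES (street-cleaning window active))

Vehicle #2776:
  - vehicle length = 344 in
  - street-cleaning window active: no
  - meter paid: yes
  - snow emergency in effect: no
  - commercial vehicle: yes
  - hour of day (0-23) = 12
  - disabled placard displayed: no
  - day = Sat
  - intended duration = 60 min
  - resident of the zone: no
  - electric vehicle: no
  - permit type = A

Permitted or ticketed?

Atomic conditions:
  meter paid: yes → true
  vehicle length = 375 in: 344 == 375 is false
  snow emergency in effect: no → false
  commercial vehicle: yes → true
  permit type = B: A == B is false
  day = Sat: Sat == Sat is true
  hour of day (0-23) ≥ 22: 12 ≥ 22 is false
  disabled placard displayed: no → false
  electric vehicle: no → false
  intended duration < 145 min: 60 < 145 is true
  NOT resident of the zone: no → true
  street-cleaning window active: no → false
Combine:
[1.1] true OR false OR false = true
[1.2] exactly-one(true, false) = true
[1] true AND true = true
[2.1.1.1.1] true OR false = true
[2.1.1.1.2] false AND false AND true = false
[2.1.1.1] true OR false = true
[2.1.1] NOT true = false
[2.1] NOT false = true
[2] NOT true = false
[3] true → false = false
[root] true OR false OR false = true
Overall: true → permitted

Permitted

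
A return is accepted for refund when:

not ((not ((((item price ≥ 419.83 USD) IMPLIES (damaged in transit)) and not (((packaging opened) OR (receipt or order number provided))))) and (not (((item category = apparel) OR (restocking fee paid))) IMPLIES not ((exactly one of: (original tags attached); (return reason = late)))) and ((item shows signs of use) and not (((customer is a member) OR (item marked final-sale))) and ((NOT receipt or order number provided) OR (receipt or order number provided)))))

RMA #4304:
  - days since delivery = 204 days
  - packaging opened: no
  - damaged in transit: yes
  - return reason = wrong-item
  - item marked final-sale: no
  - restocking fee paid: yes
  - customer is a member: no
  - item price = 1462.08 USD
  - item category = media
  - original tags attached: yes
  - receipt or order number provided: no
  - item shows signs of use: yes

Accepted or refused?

Atomic conditions:
  item price ≥ 419.83 USD: 1462.08 ≥ 419.83 is true
  damaged in transit: yes → true
  packaging opened: no → false
  receipt or order number provided: no → false
  item category = apparel: media == apparel is false
  restocking fee paid: yes → true
  original tags attached: yes → true
  return reason = late: wrong-item == late is false
  item shows signs of use: yes → true
  customer is a member: no → false
  item marked final-sale: no → false
  NOT receipt or order number provided: no → true
Combine:
[1.1.1.1] true → true = true
[1.1.1.2.1] false OR false = false
[1.1.1.2] NOT false = true
[1.1.1] true AND true = true
[1.1] NOT true = false
[1.2.1.1] false OR true = true
[1.2.1] NOT true = false
[1.2.2.1] exactly-one(true, false) = true
[1.2.2] NOT true = false
[1.2] false → false (antecedent false ⇒ implication holds) = true
[1.3.2.1] false OR false = false
[1.3.2] NOT false = true
[1.3.3] true OR false = true
[1.3] true AND true AND true = true
[1] false AND true AND true = false
[root] NOT false = true
Overall: true → accepted

Accepted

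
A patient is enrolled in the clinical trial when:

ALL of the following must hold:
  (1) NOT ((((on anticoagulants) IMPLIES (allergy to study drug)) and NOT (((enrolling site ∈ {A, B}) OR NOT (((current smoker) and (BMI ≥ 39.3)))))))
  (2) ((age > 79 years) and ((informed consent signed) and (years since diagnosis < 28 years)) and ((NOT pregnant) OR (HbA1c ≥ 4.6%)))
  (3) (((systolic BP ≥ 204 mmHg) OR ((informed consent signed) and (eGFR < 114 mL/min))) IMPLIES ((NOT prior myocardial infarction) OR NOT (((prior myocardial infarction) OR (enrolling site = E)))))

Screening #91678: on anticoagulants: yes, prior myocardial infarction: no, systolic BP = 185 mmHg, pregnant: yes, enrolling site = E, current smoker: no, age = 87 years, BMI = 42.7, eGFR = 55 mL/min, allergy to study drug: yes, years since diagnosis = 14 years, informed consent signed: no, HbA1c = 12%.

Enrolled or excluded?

Excluded

Atomic conditions:
  on anticoagulants: yes → true
  allergy to study drug: yes → true
  enrolling site ∈ {A, B}: E is not in the set → false
  current smoker: no → false
  BMI ≥ 39.3: 42.7 ≥ 39.3 is true
  age > 79 years: 87 > 79 is true
  informed consent signed: no → false
  years since diagnosis < 28 years: 14 < 28 is true
  NOT pregnant: yes → false
  HbA1c ≥ 4.6%: 12 ≥ 4.6 is true
  systolic BP ≥ 204 mmHg: 185 ≥ 204 is false
  eGFR < 114 mL/min: 55 < 114 is true
  NOT prior myocardial infarction: no → true
  prior myocardial infarction: no → false
  enrolling site = E: E == E is true
Combine:
[1.1.1] true → true = true
[1.1.2.1.2.1] false AND true = false
[1.1.2.1.2] NOT false = true
[1.1.2.1] false OR true = true
[1.1.2] NOT true = false
[1.1] true AND false = false
[1] NOT false = true
[2.2] false AND true = false
[2.3] false OR true = true
[2] true AND false AND true = false
[3.1.2] false AND true = false
[3.1] false OR false = false
[3.2.2.1] false OR true = true
[3.2.2] NOT true = false
[3.2] true OR false = true
[3] false → true (antecedent false ⇒ implication holds) = true
[root] true AND false AND true = false
Overall: false → excluded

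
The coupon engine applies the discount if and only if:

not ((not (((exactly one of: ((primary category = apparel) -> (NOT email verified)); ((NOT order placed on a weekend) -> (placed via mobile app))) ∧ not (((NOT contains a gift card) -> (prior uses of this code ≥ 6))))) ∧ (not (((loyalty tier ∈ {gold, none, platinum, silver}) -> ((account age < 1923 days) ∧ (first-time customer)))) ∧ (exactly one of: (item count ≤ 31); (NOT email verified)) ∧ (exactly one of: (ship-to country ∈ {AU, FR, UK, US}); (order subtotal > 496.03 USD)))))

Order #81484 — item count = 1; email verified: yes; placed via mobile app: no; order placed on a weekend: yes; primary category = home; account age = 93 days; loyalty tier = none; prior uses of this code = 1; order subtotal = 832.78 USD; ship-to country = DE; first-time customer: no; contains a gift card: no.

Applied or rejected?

Atomic conditions:
  primary category = apparel: home == apparel is false
  NOT email verified: yes → false
  NOT order placed on a weekend: yes → false
  placed via mobile app: no → false
  NOT contains a gift card: no → true
  prior uses of this code ≥ 6: 1 ≥ 6 is false
  loyalty tier ∈ {gold, none, platinum, silver}: none is in the set → true
  account age < 1923 days: 93 < 1923 is true
  first-time customer: no → false
  item count ≤ 31: 1 ≤ 31 is true
  ship-to country ∈ {AU, FR, UK, US}: DE is not in the set → false
  order subtotal > 496.03 USD: 832.78 > 496.03 is true
Combine:
[1.1.1.1.1] false → false (antecedent false ⇒ implication holds) = true
[1.1.1.1.2] false → false (antecedent false ⇒ implication holds) = true
[1.1.1.1] exactly-one(true, true) = false
[1.1.1.2.1] true → false = false
[1.1.1.2] NOT false = true
[1.1.1] false AND true = false
[1.1] NOT false = true
[1.2.1.1.2] true AND false = false
[1.2.1.1] true → false = false
[1.2.1] NOT false = true
[1.2.2] exactly-one(true, false) = true
[1.2.3] exactly-one(false, true) = true
[1.2] true AND true AND true = true
[1] true AND true = true
[root] NOT true = false
Overall: false → rejected

Rejected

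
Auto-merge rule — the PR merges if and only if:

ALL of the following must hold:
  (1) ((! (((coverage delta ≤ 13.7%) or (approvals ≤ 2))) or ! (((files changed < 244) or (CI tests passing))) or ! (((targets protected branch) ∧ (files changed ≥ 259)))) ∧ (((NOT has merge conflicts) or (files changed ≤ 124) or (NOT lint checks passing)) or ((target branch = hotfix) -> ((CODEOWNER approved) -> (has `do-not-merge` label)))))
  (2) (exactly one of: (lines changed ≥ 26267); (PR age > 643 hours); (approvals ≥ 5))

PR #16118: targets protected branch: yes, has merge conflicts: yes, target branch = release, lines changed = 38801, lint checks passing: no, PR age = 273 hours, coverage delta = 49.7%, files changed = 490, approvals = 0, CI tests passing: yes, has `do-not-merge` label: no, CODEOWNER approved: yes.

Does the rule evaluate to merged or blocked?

Atomic conditions:
  coverage delta ≤ 13.7%: 49.7 ≤ 13.7 is false
  approvals ≤ 2: 0 ≤ 2 is true
  files changed < 244: 490 < 244 is false
  CI tests passing: yes → true
  targets protected branch: yes → true
  files changed ≥ 259: 490 ≥ 259 is true
  NOT has merge conflicts: yes → false
  files changed ≤ 124: 490 ≤ 124 is false
  NOT lint checks passing: no → true
  target branch = hotfix: release == hotfix is false
  CODEOWNER approved: yes → true
  has `do-not-merge` label: no → false
  lines changed ≥ 26267: 38801 ≥ 26267 is true
  PR age > 643 hours: 273 > 643 is false
  approvals ≥ 5: 0 ≥ 5 is false
Combine:
[1.1.1.1] false OR true = true
[1.1.1] NOT true = false
[1.1.2.1] false OR true = true
[1.1.2] NOT true = false
[1.1.3.1] true AND true = true
[1.1.3] NOT true = false
[1.1] false OR false OR false = false
[1.2.1] false OR false OR true = true
[1.2.2.2] true → false = false
[1.2.2] false → false (antecedent false ⇒ implication holds) = true
[1.2] true OR true = true
[1] false AND true = false
[2] exactly-one(true, false, false) = true
[root] false AND true = false
Overall: false → blocked

Blocked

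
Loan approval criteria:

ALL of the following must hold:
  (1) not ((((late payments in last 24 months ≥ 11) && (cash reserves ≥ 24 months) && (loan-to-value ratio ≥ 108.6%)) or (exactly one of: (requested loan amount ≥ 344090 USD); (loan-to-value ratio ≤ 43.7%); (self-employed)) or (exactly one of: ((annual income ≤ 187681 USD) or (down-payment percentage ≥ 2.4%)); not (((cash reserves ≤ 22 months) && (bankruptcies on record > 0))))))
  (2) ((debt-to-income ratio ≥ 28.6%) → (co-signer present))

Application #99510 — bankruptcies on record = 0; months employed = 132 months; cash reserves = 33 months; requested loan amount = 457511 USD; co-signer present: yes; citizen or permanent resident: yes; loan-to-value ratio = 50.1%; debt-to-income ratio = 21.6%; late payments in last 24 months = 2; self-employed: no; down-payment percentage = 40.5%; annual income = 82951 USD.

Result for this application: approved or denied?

Atomic conditions:
  late payments in last 24 months ≥ 11: 2 ≥ 11 is false
  cash reserves ≥ 24 months: 33 ≥ 24 is true
  loan-to-value ratio ≥ 108.6%: 50.1 ≥ 108.6 is false
  requested loan amount ≥ 344090 USD: 457511 ≥ 344090 is true
  loan-to-value ratio ≤ 43.7%: 50.1 ≤ 43.7 is false
  self-employed: no → false
  annual income ≤ 187681 USD: 82951 ≤ 187681 is true
  down-payment percentage ≥ 2.4%: 40.5 ≥ 2.4 is true
  cash reserves ≤ 22 months: 33 ≤ 22 is false
  bankruptcies on record > 0: 0 > 0 is false
  debt-to-income ratio ≥ 28.6%: 21.6 ≥ 28.6 is false
  co-signer present: yes → true
Combine:
[1.1.1] false AND true AND false = false
[1.1.2] exactly-one(true, false, false) = true
[1.1.3.1] true OR true = true
[1.1.3.2.1] false AND false = false
[1.1.3.2] NOT false = true
[1.1.3] exactly-one(true, true) = false
[1.1] false OR true OR false = true
[1] NOT true = false
[2] false → true (antecedent false ⇒ implication holds) = true
[root] false AND true = false
Overall: false → denied

Denied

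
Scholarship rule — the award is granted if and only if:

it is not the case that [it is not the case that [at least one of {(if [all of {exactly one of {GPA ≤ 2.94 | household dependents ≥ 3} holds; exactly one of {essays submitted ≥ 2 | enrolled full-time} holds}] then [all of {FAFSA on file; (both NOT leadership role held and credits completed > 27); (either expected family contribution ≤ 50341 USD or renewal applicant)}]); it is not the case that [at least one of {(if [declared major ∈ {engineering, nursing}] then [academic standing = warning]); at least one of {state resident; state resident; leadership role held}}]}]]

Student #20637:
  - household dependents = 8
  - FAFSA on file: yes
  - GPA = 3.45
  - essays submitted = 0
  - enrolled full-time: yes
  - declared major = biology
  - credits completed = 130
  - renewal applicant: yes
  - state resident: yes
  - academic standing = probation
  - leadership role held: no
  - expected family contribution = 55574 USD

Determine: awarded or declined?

Awarded

Atomic conditions:
  GPA ≤ 2.94: 3.45 ≤ 2.94 is false
  household dependents ≥ 3: 8 ≥ 3 is true
  essays submitted ≥ 2: 0 ≥ 2 is false
  enrolled full-time: yes → true
  FAFSA on file: yes → true
  NOT leadership role held: no → true
  credits completed > 27: 130 > 27 is true
  expected family contribution ≤ 50341 USD: 55574 ≤ 50341 is false
  renewal applicant: yes → true
  declared major ∈ {engineering, nursing}: biology is not in the set → false
  academic standing = warning: probation == warning is false
  state resident: yes → true
  leadership role held: no → false
Combine:
[1.1.1.1.1] exactly-one(false, true) = true
[1.1.1.1.2] exactly-one(false, true) = true
[1.1.1.1] true AND true = true
[1.1.1.2.2] true AND true = true
[1.1.1.2.3] false OR true = true
[1.1.1.2] true AND true AND true = true
[1.1.1] true → true = true
[1.1.2.1.1] false → false (antecedent false ⇒ implication holds) = true
[1.1.2.1.2] true OR true OR false = true
[1.1.2.1] true OR true = true
[1.1.2] NOT true = false
[1.1] true OR false = true
[1] NOT true = false
[root] NOT false = true
Overall: true → awarded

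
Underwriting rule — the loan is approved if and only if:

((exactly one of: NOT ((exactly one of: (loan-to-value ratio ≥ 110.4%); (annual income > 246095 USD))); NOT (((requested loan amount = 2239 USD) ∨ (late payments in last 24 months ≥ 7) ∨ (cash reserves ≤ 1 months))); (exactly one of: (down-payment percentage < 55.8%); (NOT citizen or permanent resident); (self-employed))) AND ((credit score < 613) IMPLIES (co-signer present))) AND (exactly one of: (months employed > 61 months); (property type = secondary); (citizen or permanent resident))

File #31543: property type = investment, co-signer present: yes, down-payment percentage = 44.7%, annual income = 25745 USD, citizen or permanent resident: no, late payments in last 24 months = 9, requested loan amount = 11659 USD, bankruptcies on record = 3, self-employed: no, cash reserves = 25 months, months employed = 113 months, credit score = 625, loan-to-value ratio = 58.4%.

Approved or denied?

Approved

Atomic conditions:
  loan-to-value ratio ≥ 110.4%: 58.4 ≥ 110.4 is false
  annual income > 246095 USD: 25745 > 246095 is false
  requested loan amount = 2239 USD: 11659 == 2239 is false
  late payments in last 24 months ≥ 7: 9 ≥ 7 is true
  cash reserves ≤ 1 months: 25 ≤ 1 is false
  down-payment percentage < 55.8%: 44.7 < 55.8 is true
  NOT citizen or permanent resident: no → true
  self-employed: no → false
  credit score < 613: 625 < 613 is false
  co-signer present: yes → true
  months employed > 61 months: 113 > 61 is true
  property type = secondary: investment == secondary is false
  citizen or permanent resident: no → false
Combine:
[1.1.1.1] exactly-one(false, false) = false
[1.1.1] NOT false = true
[1.1.2.1] false OR true OR false = true
[1.1.2] NOT true = false
[1.1.3] exactly-one(true, true, false) = false
[1.1] exactly-one(true, false, false) = true
[1.2] false → true (antecedent false ⇒ implication holds) = true
[1] true AND true = true
[2] exactly-one(true, false, false) = true
[root] true AND true = true
Overall: true → approved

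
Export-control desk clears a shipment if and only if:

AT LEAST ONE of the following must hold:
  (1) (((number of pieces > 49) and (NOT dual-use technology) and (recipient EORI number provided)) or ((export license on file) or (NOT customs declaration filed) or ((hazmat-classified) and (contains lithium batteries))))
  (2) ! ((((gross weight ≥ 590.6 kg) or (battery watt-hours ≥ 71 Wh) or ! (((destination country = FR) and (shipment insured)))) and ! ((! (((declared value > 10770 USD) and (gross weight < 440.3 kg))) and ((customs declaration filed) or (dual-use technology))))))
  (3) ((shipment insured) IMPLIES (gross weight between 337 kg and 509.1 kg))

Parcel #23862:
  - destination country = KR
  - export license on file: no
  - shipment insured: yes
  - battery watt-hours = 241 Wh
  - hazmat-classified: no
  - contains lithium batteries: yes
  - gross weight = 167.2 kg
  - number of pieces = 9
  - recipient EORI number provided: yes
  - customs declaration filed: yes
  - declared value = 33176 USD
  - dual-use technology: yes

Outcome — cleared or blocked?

Blocked

Atomic conditions:
  number of pieces > 49: 9 > 49 is false
  NOT dual-use technology: yes → false
  recipient EORI number provided: yes → true
  export license on file: no → false
  NOT customs declaration filed: yes → false
  hazmat-classified: no → false
  contains lithium batteries: yes → true
  gross weight ≥ 590.6 kg: 167.2 ≥ 590.6 is false
  battery watt-hours ≥ 71 Wh: 241 ≥ 71 is true
  destination country = FR: KR == FR is false
  shipment insured: yes → true
  declared value > 10770 USD: 33176 > 10770 is true
  gross weight < 440.3 kg: 167.2 < 440.3 is true
  customs declaration filed: yes → true
  dual-use technology: yes → true
  gross weight between 337 kg and 509.1 kg: 167.2 in [337, 509.1] is false
Combine:
[1.1] false AND false AND true = false
[1.2.3] false AND true = false
[1.2] false OR false OR false = false
[1] false OR false = false
[2.1.1.3.1] false AND true = false
[2.1.1.3] NOT false = true
[2.1.1] false OR true OR true = true
[2.1.2.1.1.1] true AND true = true
[2.1.2.1.1] NOT true = false
[2.1.2.1.2] true OR true = true
[2.1.2.1] false AND true = false
[2.1.2] NOT false = true
[2.1] true AND true = true
[2] NOT true = false
[3] true → false = false
[root] false OR false OR false = false
Overall: false → blocked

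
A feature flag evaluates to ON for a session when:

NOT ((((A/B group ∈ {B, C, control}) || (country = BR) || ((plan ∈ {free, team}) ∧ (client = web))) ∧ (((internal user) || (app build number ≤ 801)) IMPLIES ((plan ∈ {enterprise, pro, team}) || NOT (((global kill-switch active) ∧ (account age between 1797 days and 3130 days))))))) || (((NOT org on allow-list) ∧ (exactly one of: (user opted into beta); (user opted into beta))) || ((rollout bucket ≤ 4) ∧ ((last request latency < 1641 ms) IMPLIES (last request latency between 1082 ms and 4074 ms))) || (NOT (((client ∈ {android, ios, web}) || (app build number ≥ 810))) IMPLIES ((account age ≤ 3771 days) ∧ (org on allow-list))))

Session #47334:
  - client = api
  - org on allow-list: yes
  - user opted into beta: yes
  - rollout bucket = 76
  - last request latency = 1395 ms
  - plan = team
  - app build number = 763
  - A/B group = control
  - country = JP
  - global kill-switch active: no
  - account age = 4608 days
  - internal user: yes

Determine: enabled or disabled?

Atomic conditions:
  A/B group ∈ {B, C, control}: control is in the set → true
  country = BR: JP == BR is false
  plan ∈ {free, team}: team is in the set → true
  client = web: api == web is false
  internal user: yes → true
  app build number ≤ 801: 763 ≤ 801 is true
  plan ∈ {enterprise, pro, team}: team is in the set → true
  global kill-switch active: no → false
  account age between 1797 days and 3130 days: 4608 in [1797, 3130] is false
  NOT org on allow-list: yes → false
  user opted into beta: yes → true
  rollout bucket ≤ 4: 76 ≤ 4 is false
  last request latency < 1641 ms: 1395 < 1641 is true
  last request latency between 1082 ms and 4074 ms: 1395 in [1082, 4074] is true
  client ∈ {android, ios, web}: api is not in the set → false
  app build number ≥ 810: 763 ≥ 810 is false
  account age ≤ 3771 days: 4608 ≤ 3771 is false
  org on allow-list: yes → true
Combine:
[1.1.1.3] true AND false = false
[1.1.1] true OR false OR false = true
[1.1.2.1] true OR true = true
[1.1.2.2.2.1] false AND false = false
[1.1.2.2.2] NOT false = true
[1.1.2.2] true OR true = true
[1.1.2] true → true = true
[1.1] true AND true = true
[1] NOT true = false
[2.1.2] exactly-one(true, true) = false
[2.1] false AND false = false
[2.2.2] true → true = true
[2.2] false AND true = false
[2.3.1.1] false OR false = false
[2.3.1] NOT false = true
[2.3.2] false AND true = false
[2.3] true → false = false
[2] false OR false OR false = false
[root] false OR false = false
Overall: false → disabled

Disabled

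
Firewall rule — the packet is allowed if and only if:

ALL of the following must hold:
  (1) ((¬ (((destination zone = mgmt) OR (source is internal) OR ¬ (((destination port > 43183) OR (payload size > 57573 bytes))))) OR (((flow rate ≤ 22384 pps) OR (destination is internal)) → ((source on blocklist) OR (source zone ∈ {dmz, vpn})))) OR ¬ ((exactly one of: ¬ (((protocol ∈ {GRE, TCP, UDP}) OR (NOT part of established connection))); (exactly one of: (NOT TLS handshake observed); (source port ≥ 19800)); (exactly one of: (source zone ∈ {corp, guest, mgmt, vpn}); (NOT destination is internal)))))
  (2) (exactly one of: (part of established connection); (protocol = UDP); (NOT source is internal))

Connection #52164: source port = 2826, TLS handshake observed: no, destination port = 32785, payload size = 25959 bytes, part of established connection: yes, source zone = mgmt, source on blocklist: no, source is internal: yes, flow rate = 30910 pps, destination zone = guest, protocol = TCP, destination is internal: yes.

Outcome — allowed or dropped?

Atomic conditions:
  destination zone = mgmt: guest == mgmt is false
  source is internal: yes → true
  destination port > 43183: 32785 > 43183 is false
  payload size > 57573 bytes: 25959 > 57573 is false
  flow rate ≤ 22384 pps: 30910 ≤ 22384 is false
  destination is internal: yes → true
  source on blocklist: no → false
  source zone ∈ {dmz, vpn}: mgmt is not in the set → false
  protocol ∈ {GRE, TCP, UDP}: TCP is in the set → true
  NOT part of established connection: yes → false
  NOT TLS handshake observed: no → true
  source port ≥ 19800: 2826 ≥ 19800 is false
  source zone ∈ {corp, guest, mgmt, vpn}: mgmt is in the set → true
  NOT destination is internal: yes → false
  part of established connection: yes → true
  protocol = UDP: TCP == UDP is false
  NOT source is internal: yes → false
Combine:
[1.1.1.1.3.1] false OR false = false
[1.1.1.1.3] NOT false = true
[1.1.1.1] false OR true OR true = true
[1.1.1] NOT true = false
[1.1.2.1] false OR true = true
[1.1.2.2] false OR false = false
[1.1.2] true → false = false
[1.1] false OR false = false
[1.2.1.1.1] true OR false = true
[1.2.1.1] NOT true = false
[1.2.1.2] exactly-one(true, false) = true
[1.2.1.3] exactly-one(true, false) = true
[1.2.1] exactly-one(false, true, true) = false
[1.2] NOT false = true
[1] false OR true = true
[2] exactly-one(true, false, false) = true
[root] true AND true = true
Overall: true → allowed

Allowed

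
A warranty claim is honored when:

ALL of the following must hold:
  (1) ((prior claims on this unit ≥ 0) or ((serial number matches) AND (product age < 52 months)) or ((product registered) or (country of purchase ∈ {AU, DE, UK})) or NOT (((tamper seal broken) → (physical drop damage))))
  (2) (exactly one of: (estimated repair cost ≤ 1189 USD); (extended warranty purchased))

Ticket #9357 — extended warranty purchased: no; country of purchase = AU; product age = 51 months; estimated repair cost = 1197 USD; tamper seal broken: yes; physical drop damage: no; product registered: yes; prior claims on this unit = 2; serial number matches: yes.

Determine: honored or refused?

Atomic conditions:
  prior claims on this unit ≥ 0: 2 ≥ 0 is true
  serial number matches: yes → true
  product age < 52 months: 51 < 52 is true
  product registered: yes → true
  country of purchase ∈ {AU, DE, UK}: AU is in the set → true
  tamper seal broken: yes → true
  physical drop damage: no → false
  estimated repair cost ≤ 1189 USD: 1197 ≤ 1189 is false
  extended warranty purchased: no → false
Combine:
[1.2] true AND true = true
[1.3] true OR true = true
[1.4.1] true → false = false
[1.4] NOT false = true
[1] true OR true OR true OR true = true
[2] exactly-one(false, false) = false
[root] true AND false = false
Overall: false → refused

Refused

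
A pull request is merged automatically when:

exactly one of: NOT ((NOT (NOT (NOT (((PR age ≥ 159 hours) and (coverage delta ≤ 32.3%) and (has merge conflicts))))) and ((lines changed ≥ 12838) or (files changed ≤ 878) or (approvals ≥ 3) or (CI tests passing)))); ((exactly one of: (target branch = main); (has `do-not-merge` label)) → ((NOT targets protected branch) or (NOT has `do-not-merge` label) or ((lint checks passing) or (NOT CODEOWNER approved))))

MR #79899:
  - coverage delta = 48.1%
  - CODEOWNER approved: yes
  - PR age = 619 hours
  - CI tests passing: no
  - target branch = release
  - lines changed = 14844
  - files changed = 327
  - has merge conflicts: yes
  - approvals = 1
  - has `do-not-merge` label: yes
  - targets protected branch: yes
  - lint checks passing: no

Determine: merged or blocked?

Atomic conditions:
  PR age ≥ 159 hours: 619 ≥ 159 is true
  coverage delta ≤ 32.3%: 48.1 ≤ 32.3 is false
  has merge conflicts: yes → true
  lines changed ≥ 12838: 14844 ≥ 12838 is true
  files changed ≤ 878: 327 ≤ 878 is true
  approvals ≥ 3: 1 ≥ 3 is false
  CI tests passing: no → false
  target branch = main: release == main is false
  has `do-not-merge` label: yes → true
  NOT targets protected branch: yes → false
  NOT has `do-not-merge` label: yes → false
  lint checks passing: no → false
  NOT CODEOWNER approved: yes → false
Combine:
[1.1.1.1.1.1] true AND false AND true = false
[1.1.1.1.1] NOT false = true
[1.1.1.1] NOT true = false
[1.1.1] NOT false = true
[1.1.2] true OR true OR false OR false = true
[1.1] true AND true = true
[1] NOT true = false
[2.1] exactly-one(false, true) = true
[2.2.3] false OR false = false
[2.2] false OR false OR false = false
[2] true → false = false
[root] exactly-one(false, false) = false
Overall: false → blocked

Blocked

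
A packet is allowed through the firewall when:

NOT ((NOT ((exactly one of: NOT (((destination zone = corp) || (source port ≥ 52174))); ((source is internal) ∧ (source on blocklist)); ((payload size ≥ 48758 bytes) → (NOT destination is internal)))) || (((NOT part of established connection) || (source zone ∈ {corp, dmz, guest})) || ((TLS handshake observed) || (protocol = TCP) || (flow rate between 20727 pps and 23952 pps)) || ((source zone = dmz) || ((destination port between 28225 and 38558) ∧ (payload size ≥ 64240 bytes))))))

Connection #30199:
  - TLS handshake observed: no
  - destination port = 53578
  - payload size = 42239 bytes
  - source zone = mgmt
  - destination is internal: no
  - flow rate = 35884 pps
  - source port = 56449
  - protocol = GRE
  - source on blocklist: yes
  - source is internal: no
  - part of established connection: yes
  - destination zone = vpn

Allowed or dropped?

Atomic conditions:
  destination zone = corp: vpn == corp is false
  source port ≥ 52174: 56449 ≥ 52174 is true
  source is internal: no → false
  source on blocklist: yes → true
  payload size ≥ 48758 bytes: 42239 ≥ 48758 is false
  NOT destination is internal: no → true
  NOT part of established connection: yes → false
  source zone ∈ {corp, dmz, guest}: mgmt is not in the set → false
  TLS handshake observed: no → false
  protocol = TCP: GRE == TCP is false
  flow rate between 20727 pps and 23952 pps: 35884 in [20727, 23952] is false
  source zone = dmz: mgmt == dmz is false
  destination port between 28225 and 38558: 53578 in [28225, 38558] is false
  payload size ≥ 64240 bytes: 42239 ≥ 64240 is false
Combine:
[1.1.1.1.1] false OR true = true
[1.1.1.1] NOT true = false
[1.1.1.2] false AND true = false
[1.1.1.3] false → true (antecedent false ⇒ implication holds) = true
[1.1.1] exactly-one(false, false, true) = true
[1.1] NOT true = false
[1.2.1] false OR false = false
[1.2.2] false OR false OR false = false
[1.2.3.2] false AND false = false
[1.2.3] false OR false = false
[1.2] false OR false OR false = false
[1] false OR false = false
[root] NOT false = true
Overall: true → allowed

Allowed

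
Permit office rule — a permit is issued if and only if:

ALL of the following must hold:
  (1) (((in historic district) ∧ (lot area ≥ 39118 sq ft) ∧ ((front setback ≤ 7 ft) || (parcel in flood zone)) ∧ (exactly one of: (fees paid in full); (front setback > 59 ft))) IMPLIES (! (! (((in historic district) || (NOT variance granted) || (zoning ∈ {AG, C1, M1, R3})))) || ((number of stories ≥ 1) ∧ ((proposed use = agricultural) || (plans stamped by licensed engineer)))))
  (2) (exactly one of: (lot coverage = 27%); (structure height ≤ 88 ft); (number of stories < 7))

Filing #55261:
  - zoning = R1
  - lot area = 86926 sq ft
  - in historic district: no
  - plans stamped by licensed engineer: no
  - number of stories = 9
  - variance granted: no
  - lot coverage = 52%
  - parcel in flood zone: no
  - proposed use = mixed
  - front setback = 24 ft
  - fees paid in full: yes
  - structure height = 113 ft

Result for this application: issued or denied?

Denied

Atomic conditions:
  in historic district: no → false
  lot area ≥ 39118 sq ft: 86926 ≥ 39118 is true
  front setback ≤ 7 ft: 24 ≤ 7 is false
  parcel in flood zone: no → false
  fees paid in full: yes → true
  front setback > 59 ft: 24 > 59 is false
  NOT variance granted: no → true
  zoning ∈ {AG, C1, M1, R3}: R1 is not in the set → false
  number of stories ≥ 1: 9 ≥ 1 is true
  proposed use = agricultural: mixed == agricultural is false
  plans stamped by licensed engineer: no → false
  lot coverage = 27%: 52 == 27 is false
  structure height ≤ 88 ft: 113 ≤ 88 is false
  number of stories < 7: 9 < 7 is false
Combine:
[1.1.3] false OR false = false
[1.1.4] exactly-one(true, false) = true
[1.1] false AND true AND false AND true = false
[1.2.1.1.1] false OR true OR false = true
[1.2.1.1] NOT true = false
[1.2.1] NOT false = true
[1.2.2.2] false OR false = false
[1.2.2] true AND false = false
[1.2] true OR false = true
[1] false → true (antecedent false ⇒ implication holds) = true
[2] exactly-one(false, false, false) = false
[root] true AND false = false
Overall: false → denied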